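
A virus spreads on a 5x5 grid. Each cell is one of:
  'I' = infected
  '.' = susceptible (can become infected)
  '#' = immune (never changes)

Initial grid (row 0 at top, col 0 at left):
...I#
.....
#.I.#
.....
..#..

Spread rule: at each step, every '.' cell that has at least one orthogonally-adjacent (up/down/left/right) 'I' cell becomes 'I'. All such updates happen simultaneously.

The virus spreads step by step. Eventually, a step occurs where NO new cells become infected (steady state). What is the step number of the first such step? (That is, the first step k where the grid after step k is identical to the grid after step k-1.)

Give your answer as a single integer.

Step 0 (initial): 2 infected
Step 1: +6 new -> 8 infected
Step 2: +5 new -> 13 infected
Step 3: +6 new -> 19 infected
Step 4: +2 new -> 21 infected
Step 5: +0 new -> 21 infected

Answer: 5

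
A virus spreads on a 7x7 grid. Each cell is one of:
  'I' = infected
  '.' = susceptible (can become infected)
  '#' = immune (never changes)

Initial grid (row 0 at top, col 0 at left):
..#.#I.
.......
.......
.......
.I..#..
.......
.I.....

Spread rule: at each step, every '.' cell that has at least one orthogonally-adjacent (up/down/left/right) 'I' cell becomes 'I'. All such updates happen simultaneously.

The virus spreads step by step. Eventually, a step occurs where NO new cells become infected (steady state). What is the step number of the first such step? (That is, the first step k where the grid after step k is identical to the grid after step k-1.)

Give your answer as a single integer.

Answer: 7

Derivation:
Step 0 (initial): 3 infected
Step 1: +8 new -> 11 infected
Step 2: +10 new -> 21 infected
Step 3: +10 new -> 31 infected
Step 4: +10 new -> 41 infected
Step 5: +4 new -> 45 infected
Step 6: +1 new -> 46 infected
Step 7: +0 new -> 46 infected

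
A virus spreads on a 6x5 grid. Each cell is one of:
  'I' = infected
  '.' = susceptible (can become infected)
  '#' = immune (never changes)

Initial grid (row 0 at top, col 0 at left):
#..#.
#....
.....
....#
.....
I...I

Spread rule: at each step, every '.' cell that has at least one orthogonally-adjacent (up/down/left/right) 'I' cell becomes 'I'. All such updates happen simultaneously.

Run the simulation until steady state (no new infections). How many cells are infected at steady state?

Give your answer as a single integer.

Step 0 (initial): 2 infected
Step 1: +4 new -> 6 infected
Step 2: +4 new -> 10 infected
Step 3: +4 new -> 14 infected
Step 4: +3 new -> 17 infected
Step 5: +4 new -> 21 infected
Step 6: +3 new -> 24 infected
Step 7: +2 new -> 26 infected
Step 8: +0 new -> 26 infected

Answer: 26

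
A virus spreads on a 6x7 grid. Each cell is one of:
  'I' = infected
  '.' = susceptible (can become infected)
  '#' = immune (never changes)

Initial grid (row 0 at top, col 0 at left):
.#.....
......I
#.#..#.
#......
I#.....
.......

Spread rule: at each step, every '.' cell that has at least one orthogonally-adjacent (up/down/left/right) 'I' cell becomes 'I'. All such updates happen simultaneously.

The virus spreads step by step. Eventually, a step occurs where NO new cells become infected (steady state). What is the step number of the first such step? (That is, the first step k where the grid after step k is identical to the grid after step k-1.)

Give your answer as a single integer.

Step 0 (initial): 2 infected
Step 1: +4 new -> 6 infected
Step 2: +4 new -> 10 infected
Step 3: +6 new -> 16 infected
Step 4: +8 new -> 24 infected
Step 5: +8 new -> 32 infected
Step 6: +3 new -> 35 infected
Step 7: +1 new -> 36 infected
Step 8: +0 new -> 36 infected

Answer: 8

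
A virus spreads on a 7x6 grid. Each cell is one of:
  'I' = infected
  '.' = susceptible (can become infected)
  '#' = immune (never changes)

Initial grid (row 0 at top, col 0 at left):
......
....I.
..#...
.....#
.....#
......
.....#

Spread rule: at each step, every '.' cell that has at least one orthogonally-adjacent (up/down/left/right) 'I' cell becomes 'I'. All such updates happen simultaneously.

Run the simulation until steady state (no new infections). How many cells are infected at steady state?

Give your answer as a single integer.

Step 0 (initial): 1 infected
Step 1: +4 new -> 5 infected
Step 2: +6 new -> 11 infected
Step 3: +4 new -> 15 infected
Step 4: +6 new -> 21 infected
Step 5: +7 new -> 28 infected
Step 6: +4 new -> 32 infected
Step 7: +3 new -> 35 infected
Step 8: +2 new -> 37 infected
Step 9: +1 new -> 38 infected
Step 10: +0 new -> 38 infected

Answer: 38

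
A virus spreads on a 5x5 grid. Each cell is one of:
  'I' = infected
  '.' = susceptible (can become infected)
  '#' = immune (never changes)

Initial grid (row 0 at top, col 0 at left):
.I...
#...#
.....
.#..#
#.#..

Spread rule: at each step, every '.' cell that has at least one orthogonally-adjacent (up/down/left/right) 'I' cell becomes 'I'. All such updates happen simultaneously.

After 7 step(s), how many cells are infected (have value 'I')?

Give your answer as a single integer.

Step 0 (initial): 1 infected
Step 1: +3 new -> 4 infected
Step 2: +3 new -> 7 infected
Step 3: +4 new -> 11 infected
Step 4: +3 new -> 14 infected
Step 5: +2 new -> 16 infected
Step 6: +1 new -> 17 infected
Step 7: +1 new -> 18 infected

Answer: 18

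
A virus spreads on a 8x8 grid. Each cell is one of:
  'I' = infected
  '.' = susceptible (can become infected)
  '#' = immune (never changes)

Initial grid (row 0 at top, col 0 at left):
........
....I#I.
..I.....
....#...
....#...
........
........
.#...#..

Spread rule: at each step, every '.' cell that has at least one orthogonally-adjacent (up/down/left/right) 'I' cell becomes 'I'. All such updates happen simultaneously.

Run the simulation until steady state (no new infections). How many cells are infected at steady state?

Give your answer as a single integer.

Step 0 (initial): 3 infected
Step 1: +10 new -> 13 infected
Step 2: +12 new -> 25 infected
Step 3: +9 new -> 34 infected
Step 4: +8 new -> 42 infected
Step 5: +8 new -> 50 infected
Step 6: +6 new -> 56 infected
Step 7: +3 new -> 59 infected
Step 8: +0 new -> 59 infected

Answer: 59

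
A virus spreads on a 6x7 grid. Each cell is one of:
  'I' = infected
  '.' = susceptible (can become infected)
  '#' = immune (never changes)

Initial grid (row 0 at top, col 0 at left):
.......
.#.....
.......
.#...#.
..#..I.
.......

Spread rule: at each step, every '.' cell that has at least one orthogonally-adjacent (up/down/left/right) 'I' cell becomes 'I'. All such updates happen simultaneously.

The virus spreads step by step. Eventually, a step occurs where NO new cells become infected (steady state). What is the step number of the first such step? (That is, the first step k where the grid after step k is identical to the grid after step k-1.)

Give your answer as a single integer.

Step 0 (initial): 1 infected
Step 1: +3 new -> 4 infected
Step 2: +5 new -> 9 infected
Step 3: +4 new -> 13 infected
Step 4: +6 new -> 19 infected
Step 5: +6 new -> 25 infected
Step 6: +6 new -> 31 infected
Step 7: +3 new -> 34 infected
Step 8: +3 new -> 37 infected
Step 9: +1 new -> 38 infected
Step 10: +0 new -> 38 infected

Answer: 10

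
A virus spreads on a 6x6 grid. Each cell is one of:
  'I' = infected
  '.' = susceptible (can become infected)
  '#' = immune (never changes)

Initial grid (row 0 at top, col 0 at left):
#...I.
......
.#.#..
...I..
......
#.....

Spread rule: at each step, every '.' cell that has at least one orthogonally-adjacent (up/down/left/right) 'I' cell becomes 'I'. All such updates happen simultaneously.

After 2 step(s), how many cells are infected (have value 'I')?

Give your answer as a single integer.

Step 0 (initial): 2 infected
Step 1: +6 new -> 8 infected
Step 2: +10 new -> 18 infected

Answer: 18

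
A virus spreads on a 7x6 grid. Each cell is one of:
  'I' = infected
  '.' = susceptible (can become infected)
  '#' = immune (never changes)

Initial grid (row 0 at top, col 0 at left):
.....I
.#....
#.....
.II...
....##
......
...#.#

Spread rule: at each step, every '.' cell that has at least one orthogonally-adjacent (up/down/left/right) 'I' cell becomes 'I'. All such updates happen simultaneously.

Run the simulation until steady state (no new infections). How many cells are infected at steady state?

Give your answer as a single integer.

Step 0 (initial): 3 infected
Step 1: +8 new -> 11 infected
Step 2: +10 new -> 21 infected
Step 3: +8 new -> 29 infected
Step 4: +3 new -> 32 infected
Step 5: +3 new -> 35 infected
Step 6: +1 new -> 36 infected
Step 7: +0 new -> 36 infected

Answer: 36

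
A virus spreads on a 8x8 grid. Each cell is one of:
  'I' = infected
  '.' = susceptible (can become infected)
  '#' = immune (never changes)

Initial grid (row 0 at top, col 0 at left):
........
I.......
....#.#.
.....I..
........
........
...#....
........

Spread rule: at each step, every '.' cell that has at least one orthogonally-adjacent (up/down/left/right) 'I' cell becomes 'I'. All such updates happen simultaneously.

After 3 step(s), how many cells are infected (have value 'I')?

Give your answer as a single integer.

Answer: 35

Derivation:
Step 0 (initial): 2 infected
Step 1: +7 new -> 9 infected
Step 2: +10 new -> 19 infected
Step 3: +16 new -> 35 infected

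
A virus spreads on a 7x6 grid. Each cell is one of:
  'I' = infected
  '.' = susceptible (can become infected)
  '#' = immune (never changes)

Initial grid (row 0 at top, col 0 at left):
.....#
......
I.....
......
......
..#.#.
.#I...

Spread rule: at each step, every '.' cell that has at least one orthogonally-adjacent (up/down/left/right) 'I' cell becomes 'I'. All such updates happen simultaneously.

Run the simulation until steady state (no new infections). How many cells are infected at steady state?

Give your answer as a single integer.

Step 0 (initial): 2 infected
Step 1: +4 new -> 6 infected
Step 2: +7 new -> 13 infected
Step 3: +8 new -> 21 infected
Step 4: +9 new -> 30 infected
Step 5: +5 new -> 35 infected
Step 6: +3 new -> 38 infected
Step 7: +0 new -> 38 infected

Answer: 38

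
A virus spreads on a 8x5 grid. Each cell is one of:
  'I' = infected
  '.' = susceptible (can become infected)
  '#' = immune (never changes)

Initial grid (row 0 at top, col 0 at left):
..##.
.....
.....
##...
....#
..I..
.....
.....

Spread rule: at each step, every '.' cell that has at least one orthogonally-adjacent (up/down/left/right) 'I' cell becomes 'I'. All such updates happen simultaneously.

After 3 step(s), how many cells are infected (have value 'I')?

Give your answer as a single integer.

Answer: 20

Derivation:
Step 0 (initial): 1 infected
Step 1: +4 new -> 5 infected
Step 2: +8 new -> 13 infected
Step 3: +7 new -> 20 infected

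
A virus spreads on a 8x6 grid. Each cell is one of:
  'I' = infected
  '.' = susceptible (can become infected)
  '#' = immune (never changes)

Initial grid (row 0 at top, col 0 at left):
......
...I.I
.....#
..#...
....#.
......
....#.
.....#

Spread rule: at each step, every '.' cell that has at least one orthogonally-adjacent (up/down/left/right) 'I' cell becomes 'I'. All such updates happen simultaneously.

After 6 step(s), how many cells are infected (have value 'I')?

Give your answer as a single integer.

Answer: 35

Derivation:
Step 0 (initial): 2 infected
Step 1: +5 new -> 7 infected
Step 2: +6 new -> 13 infected
Step 3: +5 new -> 18 infected
Step 4: +6 new -> 24 infected
Step 5: +6 new -> 30 infected
Step 6: +5 new -> 35 infected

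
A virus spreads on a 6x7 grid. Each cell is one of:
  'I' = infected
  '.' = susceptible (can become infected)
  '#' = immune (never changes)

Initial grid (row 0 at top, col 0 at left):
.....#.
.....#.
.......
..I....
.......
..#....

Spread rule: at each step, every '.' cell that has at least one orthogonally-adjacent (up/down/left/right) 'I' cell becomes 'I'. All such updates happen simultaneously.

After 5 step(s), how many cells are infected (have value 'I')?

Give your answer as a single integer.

Answer: 36

Derivation:
Step 0 (initial): 1 infected
Step 1: +4 new -> 5 infected
Step 2: +7 new -> 12 infected
Step 3: +10 new -> 22 infected
Step 4: +9 new -> 31 infected
Step 5: +5 new -> 36 infected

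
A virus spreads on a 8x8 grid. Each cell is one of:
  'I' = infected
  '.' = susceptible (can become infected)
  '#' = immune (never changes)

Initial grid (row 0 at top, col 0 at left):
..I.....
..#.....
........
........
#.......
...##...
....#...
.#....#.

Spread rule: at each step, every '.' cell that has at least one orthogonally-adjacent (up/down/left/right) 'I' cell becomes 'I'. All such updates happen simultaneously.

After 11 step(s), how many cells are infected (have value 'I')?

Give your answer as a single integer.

Step 0 (initial): 1 infected
Step 1: +2 new -> 3 infected
Step 2: +4 new -> 7 infected
Step 3: +5 new -> 12 infected
Step 4: +7 new -> 19 infected
Step 5: +8 new -> 27 infected
Step 6: +6 new -> 33 infected
Step 7: +6 new -> 39 infected
Step 8: +5 new -> 44 infected
Step 9: +6 new -> 50 infected
Step 10: +4 new -> 54 infected
Step 11: +2 new -> 56 infected

Answer: 56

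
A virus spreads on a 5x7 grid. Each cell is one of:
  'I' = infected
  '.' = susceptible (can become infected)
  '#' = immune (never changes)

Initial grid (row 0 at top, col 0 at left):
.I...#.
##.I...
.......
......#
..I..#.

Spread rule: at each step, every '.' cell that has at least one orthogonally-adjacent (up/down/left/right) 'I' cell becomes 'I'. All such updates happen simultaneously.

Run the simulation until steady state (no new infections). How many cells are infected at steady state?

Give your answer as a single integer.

Answer: 29

Derivation:
Step 0 (initial): 3 infected
Step 1: +9 new -> 12 infected
Step 2: +8 new -> 20 infected
Step 3: +5 new -> 25 infected
Step 4: +4 new -> 29 infected
Step 5: +0 new -> 29 infected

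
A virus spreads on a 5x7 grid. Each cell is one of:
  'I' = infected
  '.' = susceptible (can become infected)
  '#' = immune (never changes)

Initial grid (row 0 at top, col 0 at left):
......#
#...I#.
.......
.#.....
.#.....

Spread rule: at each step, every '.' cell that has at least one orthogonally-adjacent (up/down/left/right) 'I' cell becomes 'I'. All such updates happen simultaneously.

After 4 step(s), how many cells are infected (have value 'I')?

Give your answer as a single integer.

Answer: 24

Derivation:
Step 0 (initial): 1 infected
Step 1: +3 new -> 4 infected
Step 2: +6 new -> 10 infected
Step 3: +7 new -> 17 infected
Step 4: +7 new -> 24 infected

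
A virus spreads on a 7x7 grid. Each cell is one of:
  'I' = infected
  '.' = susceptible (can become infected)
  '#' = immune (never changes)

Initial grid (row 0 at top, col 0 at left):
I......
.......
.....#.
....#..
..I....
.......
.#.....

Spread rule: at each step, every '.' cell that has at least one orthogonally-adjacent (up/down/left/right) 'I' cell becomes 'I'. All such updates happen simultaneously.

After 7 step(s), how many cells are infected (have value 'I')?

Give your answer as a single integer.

Answer: 46

Derivation:
Step 0 (initial): 2 infected
Step 1: +6 new -> 8 infected
Step 2: +11 new -> 19 infected
Step 3: +9 new -> 28 infected
Step 4: +8 new -> 36 infected
Step 5: +5 new -> 41 infected
Step 6: +4 new -> 45 infected
Step 7: +1 new -> 46 infected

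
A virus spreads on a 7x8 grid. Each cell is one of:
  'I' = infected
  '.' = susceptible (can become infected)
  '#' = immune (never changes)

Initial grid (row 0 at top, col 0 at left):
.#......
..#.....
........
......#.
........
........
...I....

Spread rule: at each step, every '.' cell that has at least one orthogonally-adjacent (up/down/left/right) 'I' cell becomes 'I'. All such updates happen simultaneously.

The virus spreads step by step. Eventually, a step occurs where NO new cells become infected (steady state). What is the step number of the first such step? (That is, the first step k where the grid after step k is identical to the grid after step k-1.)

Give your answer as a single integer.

Answer: 11

Derivation:
Step 0 (initial): 1 infected
Step 1: +3 new -> 4 infected
Step 2: +5 new -> 9 infected
Step 3: +7 new -> 16 infected
Step 4: +8 new -> 24 infected
Step 5: +8 new -> 32 infected
Step 6: +6 new -> 38 infected
Step 7: +7 new -> 45 infected
Step 8: +4 new -> 49 infected
Step 9: +3 new -> 52 infected
Step 10: +1 new -> 53 infected
Step 11: +0 new -> 53 infected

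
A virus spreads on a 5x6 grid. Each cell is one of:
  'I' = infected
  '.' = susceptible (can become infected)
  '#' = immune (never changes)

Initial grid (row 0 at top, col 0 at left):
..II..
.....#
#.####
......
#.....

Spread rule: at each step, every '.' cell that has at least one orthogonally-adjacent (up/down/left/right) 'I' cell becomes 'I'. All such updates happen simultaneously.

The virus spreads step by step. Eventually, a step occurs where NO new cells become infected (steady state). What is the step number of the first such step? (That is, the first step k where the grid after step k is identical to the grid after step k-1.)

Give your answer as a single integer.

Step 0 (initial): 2 infected
Step 1: +4 new -> 6 infected
Step 2: +4 new -> 10 infected
Step 3: +2 new -> 12 infected
Step 4: +1 new -> 13 infected
Step 5: +3 new -> 16 infected
Step 6: +2 new -> 18 infected
Step 7: +2 new -> 20 infected
Step 8: +2 new -> 22 infected
Step 9: +1 new -> 23 infected
Step 10: +0 new -> 23 infected

Answer: 10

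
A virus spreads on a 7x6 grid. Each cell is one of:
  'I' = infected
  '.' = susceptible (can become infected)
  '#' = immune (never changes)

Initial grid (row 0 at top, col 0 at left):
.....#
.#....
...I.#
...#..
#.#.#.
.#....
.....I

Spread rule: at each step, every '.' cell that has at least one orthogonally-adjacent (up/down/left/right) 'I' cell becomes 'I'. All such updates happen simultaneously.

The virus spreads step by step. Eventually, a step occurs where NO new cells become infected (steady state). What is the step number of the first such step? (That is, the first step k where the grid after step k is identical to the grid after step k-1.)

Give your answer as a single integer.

Answer: 7

Derivation:
Step 0 (initial): 2 infected
Step 1: +5 new -> 7 infected
Step 2: +9 new -> 16 infected
Step 3: +8 new -> 24 infected
Step 4: +7 new -> 31 infected
Step 5: +2 new -> 33 infected
Step 6: +1 new -> 34 infected
Step 7: +0 new -> 34 infected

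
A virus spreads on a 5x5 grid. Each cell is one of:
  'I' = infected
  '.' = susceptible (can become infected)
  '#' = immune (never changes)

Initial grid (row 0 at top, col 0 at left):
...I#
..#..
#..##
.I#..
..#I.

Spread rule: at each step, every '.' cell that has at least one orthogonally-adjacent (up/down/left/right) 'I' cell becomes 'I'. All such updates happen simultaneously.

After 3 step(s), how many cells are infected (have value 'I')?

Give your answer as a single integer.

Step 0 (initial): 3 infected
Step 1: +7 new -> 10 infected
Step 2: +6 new -> 16 infected
Step 3: +2 new -> 18 infected

Answer: 18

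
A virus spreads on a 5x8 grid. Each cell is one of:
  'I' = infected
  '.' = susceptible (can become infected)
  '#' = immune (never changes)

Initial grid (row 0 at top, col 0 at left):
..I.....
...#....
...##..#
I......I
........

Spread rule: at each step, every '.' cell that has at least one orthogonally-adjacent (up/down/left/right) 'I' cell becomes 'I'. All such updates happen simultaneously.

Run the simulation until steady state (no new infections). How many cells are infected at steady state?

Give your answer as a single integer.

Answer: 36

Derivation:
Step 0 (initial): 3 infected
Step 1: +8 new -> 11 infected
Step 2: +11 new -> 22 infected
Step 3: +8 new -> 30 infected
Step 4: +5 new -> 35 infected
Step 5: +1 new -> 36 infected
Step 6: +0 new -> 36 infected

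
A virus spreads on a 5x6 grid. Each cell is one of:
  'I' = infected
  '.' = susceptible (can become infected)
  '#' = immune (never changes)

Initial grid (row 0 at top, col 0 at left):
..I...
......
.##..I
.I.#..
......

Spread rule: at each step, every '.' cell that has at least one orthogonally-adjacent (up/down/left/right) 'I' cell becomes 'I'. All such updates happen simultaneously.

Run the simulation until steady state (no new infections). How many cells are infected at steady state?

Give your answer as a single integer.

Answer: 27

Derivation:
Step 0 (initial): 3 infected
Step 1: +9 new -> 12 infected
Step 2: +12 new -> 24 infected
Step 3: +3 new -> 27 infected
Step 4: +0 new -> 27 infected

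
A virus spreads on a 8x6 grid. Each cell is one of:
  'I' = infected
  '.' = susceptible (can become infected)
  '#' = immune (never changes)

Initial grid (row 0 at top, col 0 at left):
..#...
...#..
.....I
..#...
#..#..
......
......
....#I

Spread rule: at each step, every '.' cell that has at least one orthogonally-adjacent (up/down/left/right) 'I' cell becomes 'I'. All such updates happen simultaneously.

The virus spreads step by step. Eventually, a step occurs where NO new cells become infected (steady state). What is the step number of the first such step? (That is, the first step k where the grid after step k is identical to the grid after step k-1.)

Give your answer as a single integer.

Answer: 8

Derivation:
Step 0 (initial): 2 infected
Step 1: +4 new -> 6 infected
Step 2: +7 new -> 13 infected
Step 3: +6 new -> 19 infected
Step 4: +6 new -> 25 infected
Step 5: +6 new -> 31 infected
Step 6: +8 new -> 39 infected
Step 7: +3 new -> 42 infected
Step 8: +0 new -> 42 infected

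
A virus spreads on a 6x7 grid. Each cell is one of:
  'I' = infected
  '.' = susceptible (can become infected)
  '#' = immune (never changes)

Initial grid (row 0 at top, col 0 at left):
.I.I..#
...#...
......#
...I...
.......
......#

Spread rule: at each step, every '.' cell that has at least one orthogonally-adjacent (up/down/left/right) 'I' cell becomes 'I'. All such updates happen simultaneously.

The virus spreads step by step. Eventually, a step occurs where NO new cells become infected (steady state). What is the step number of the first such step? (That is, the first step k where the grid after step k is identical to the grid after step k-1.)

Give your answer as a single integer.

Step 0 (initial): 3 infected
Step 1: +8 new -> 11 infected
Step 2: +12 new -> 23 infected
Step 3: +9 new -> 32 infected
Step 4: +5 new -> 37 infected
Step 5: +1 new -> 38 infected
Step 6: +0 new -> 38 infected

Answer: 6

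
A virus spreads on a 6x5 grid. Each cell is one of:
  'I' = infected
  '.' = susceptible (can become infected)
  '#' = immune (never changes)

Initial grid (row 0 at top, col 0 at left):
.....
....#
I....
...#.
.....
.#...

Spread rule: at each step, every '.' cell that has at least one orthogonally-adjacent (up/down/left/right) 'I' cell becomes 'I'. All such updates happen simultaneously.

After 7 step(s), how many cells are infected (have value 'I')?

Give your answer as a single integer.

Step 0 (initial): 1 infected
Step 1: +3 new -> 4 infected
Step 2: +5 new -> 9 infected
Step 3: +6 new -> 15 infected
Step 4: +4 new -> 19 infected
Step 5: +4 new -> 23 infected
Step 6: +3 new -> 26 infected
Step 7: +1 new -> 27 infected

Answer: 27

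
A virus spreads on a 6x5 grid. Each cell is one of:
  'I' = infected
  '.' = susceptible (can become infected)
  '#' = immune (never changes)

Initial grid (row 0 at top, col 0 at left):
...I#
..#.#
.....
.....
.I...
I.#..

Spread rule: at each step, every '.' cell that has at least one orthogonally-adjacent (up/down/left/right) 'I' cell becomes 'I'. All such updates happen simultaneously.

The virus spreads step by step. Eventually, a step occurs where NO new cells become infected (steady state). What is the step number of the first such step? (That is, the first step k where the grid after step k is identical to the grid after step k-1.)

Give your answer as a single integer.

Answer: 5

Derivation:
Step 0 (initial): 3 infected
Step 1: +6 new -> 9 infected
Step 2: +6 new -> 15 infected
Step 3: +8 new -> 23 infected
Step 4: +3 new -> 26 infected
Step 5: +0 new -> 26 infected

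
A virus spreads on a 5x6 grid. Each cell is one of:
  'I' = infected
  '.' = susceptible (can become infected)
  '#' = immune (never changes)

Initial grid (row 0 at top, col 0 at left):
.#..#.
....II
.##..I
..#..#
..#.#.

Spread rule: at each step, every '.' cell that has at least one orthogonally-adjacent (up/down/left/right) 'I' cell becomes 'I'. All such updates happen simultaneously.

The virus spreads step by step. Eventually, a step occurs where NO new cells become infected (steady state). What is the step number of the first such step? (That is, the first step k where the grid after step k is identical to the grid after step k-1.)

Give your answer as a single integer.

Step 0 (initial): 3 infected
Step 1: +3 new -> 6 infected
Step 2: +4 new -> 10 infected
Step 3: +3 new -> 13 infected
Step 4: +2 new -> 15 infected
Step 5: +2 new -> 17 infected
Step 6: +1 new -> 18 infected
Step 7: +2 new -> 20 infected
Step 8: +1 new -> 21 infected
Step 9: +0 new -> 21 infected

Answer: 9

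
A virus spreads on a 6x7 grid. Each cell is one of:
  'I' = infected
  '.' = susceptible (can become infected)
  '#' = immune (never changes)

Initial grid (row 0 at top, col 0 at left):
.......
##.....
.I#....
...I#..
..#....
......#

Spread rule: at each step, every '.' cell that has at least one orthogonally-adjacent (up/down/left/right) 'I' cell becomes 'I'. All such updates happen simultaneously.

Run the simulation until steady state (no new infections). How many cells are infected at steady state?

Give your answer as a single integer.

Step 0 (initial): 2 infected
Step 1: +5 new -> 7 infected
Step 2: +6 new -> 13 infected
Step 3: +9 new -> 22 infected
Step 4: +8 new -> 30 infected
Step 5: +4 new -> 34 infected
Step 6: +2 new -> 36 infected
Step 7: +0 new -> 36 infected

Answer: 36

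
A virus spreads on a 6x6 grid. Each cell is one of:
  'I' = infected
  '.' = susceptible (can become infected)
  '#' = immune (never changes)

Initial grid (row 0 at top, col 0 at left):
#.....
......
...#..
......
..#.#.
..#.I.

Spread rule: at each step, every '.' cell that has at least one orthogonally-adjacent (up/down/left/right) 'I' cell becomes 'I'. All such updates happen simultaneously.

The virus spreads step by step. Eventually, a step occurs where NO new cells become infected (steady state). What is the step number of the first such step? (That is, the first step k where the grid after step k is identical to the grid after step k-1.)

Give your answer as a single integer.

Answer: 9

Derivation:
Step 0 (initial): 1 infected
Step 1: +2 new -> 3 infected
Step 2: +2 new -> 5 infected
Step 3: +2 new -> 7 infected
Step 4: +3 new -> 10 infected
Step 5: +4 new -> 14 infected
Step 6: +6 new -> 20 infected
Step 7: +7 new -> 27 infected
Step 8: +4 new -> 31 infected
Step 9: +0 new -> 31 infected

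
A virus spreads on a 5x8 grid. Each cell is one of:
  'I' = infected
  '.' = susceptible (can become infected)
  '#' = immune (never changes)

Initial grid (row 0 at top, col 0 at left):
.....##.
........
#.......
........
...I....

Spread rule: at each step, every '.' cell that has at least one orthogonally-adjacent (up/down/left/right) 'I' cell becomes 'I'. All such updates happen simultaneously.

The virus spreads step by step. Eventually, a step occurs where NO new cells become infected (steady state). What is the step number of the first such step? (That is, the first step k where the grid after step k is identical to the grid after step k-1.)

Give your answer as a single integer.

Answer: 9

Derivation:
Step 0 (initial): 1 infected
Step 1: +3 new -> 4 infected
Step 2: +5 new -> 9 infected
Step 3: +7 new -> 16 infected
Step 4: +8 new -> 24 infected
Step 5: +6 new -> 30 infected
Step 6: +4 new -> 34 infected
Step 7: +2 new -> 36 infected
Step 8: +1 new -> 37 infected
Step 9: +0 new -> 37 infected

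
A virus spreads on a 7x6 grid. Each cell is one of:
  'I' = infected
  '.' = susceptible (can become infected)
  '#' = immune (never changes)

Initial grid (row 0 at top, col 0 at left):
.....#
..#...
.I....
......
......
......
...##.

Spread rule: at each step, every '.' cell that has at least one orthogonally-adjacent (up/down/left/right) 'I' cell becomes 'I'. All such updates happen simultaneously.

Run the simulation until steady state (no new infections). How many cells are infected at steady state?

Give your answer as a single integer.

Step 0 (initial): 1 infected
Step 1: +4 new -> 5 infected
Step 2: +6 new -> 11 infected
Step 3: +8 new -> 19 infected
Step 4: +8 new -> 27 infected
Step 5: +7 new -> 34 infected
Step 6: +2 new -> 36 infected
Step 7: +1 new -> 37 infected
Step 8: +1 new -> 38 infected
Step 9: +0 new -> 38 infected

Answer: 38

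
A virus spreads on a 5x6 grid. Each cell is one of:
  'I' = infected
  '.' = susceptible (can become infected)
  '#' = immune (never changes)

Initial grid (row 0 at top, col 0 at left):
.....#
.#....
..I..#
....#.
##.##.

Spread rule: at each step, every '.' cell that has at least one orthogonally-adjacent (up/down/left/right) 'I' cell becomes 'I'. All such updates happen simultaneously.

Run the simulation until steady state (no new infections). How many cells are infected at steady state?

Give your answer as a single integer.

Answer: 20

Derivation:
Step 0 (initial): 1 infected
Step 1: +4 new -> 5 infected
Step 2: +7 new -> 12 infected
Step 3: +5 new -> 17 infected
Step 4: +3 new -> 20 infected
Step 5: +0 new -> 20 infected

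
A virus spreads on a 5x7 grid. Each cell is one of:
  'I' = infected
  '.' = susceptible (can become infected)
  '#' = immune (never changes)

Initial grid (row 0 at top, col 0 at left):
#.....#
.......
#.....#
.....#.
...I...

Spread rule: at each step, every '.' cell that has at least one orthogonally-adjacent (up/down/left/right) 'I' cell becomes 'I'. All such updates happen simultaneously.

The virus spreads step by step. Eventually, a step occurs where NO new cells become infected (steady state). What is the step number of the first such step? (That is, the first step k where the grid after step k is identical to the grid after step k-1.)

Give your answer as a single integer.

Answer: 7

Derivation:
Step 0 (initial): 1 infected
Step 1: +3 new -> 4 infected
Step 2: +5 new -> 9 infected
Step 3: +6 new -> 15 infected
Step 4: +7 new -> 22 infected
Step 5: +4 new -> 26 infected
Step 6: +4 new -> 30 infected
Step 7: +0 new -> 30 infected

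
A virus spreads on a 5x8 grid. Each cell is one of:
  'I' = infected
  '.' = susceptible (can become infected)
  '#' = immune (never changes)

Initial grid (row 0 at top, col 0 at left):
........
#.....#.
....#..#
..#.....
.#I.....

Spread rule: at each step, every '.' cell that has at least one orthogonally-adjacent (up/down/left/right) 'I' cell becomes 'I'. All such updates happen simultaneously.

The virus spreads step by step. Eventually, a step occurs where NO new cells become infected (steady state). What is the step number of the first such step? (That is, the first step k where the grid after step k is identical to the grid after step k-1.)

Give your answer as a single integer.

Step 0 (initial): 1 infected
Step 1: +1 new -> 2 infected
Step 2: +2 new -> 4 infected
Step 3: +3 new -> 7 infected
Step 4: +4 new -> 11 infected
Step 5: +7 new -> 18 infected
Step 6: +8 new -> 26 infected
Step 7: +3 new -> 29 infected
Step 8: +3 new -> 32 infected
Step 9: +1 new -> 33 infected
Step 10: +1 new -> 34 infected
Step 11: +0 new -> 34 infected

Answer: 11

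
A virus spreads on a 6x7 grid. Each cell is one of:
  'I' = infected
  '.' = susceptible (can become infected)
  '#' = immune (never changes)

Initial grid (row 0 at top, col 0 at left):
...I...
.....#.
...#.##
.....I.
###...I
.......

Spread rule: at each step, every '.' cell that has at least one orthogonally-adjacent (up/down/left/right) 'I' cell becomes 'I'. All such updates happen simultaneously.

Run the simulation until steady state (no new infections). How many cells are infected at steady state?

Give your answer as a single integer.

Answer: 35

Derivation:
Step 0 (initial): 3 infected
Step 1: +7 new -> 10 infected
Step 2: +8 new -> 18 infected
Step 3: +7 new -> 25 infected
Step 4: +5 new -> 30 infected
Step 5: +3 new -> 33 infected
Step 6: +1 new -> 34 infected
Step 7: +1 new -> 35 infected
Step 8: +0 new -> 35 infected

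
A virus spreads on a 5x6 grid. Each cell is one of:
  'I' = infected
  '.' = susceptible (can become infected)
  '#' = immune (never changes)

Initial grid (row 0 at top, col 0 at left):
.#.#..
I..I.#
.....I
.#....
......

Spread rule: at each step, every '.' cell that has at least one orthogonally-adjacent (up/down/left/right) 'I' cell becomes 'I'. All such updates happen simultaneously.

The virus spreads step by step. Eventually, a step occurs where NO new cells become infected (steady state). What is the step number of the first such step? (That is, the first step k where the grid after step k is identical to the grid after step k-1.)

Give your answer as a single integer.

Step 0 (initial): 3 infected
Step 1: +8 new -> 11 infected
Step 2: +8 new -> 19 infected
Step 3: +5 new -> 24 infected
Step 4: +2 new -> 26 infected
Step 5: +0 new -> 26 infected

Answer: 5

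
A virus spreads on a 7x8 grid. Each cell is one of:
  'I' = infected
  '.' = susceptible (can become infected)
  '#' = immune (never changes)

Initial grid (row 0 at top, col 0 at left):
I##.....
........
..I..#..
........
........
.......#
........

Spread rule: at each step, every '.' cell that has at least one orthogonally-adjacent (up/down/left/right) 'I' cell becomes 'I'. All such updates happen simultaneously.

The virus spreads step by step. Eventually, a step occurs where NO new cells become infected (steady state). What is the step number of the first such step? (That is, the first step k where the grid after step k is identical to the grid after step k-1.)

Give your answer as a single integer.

Step 0 (initial): 2 infected
Step 1: +5 new -> 7 infected
Step 2: +7 new -> 14 infected
Step 3: +7 new -> 21 infected
Step 4: +8 new -> 29 infected
Step 5: +8 new -> 37 infected
Step 6: +8 new -> 45 infected
Step 7: +5 new -> 50 infected
Step 8: +1 new -> 51 infected
Step 9: +1 new -> 52 infected
Step 10: +0 new -> 52 infected

Answer: 10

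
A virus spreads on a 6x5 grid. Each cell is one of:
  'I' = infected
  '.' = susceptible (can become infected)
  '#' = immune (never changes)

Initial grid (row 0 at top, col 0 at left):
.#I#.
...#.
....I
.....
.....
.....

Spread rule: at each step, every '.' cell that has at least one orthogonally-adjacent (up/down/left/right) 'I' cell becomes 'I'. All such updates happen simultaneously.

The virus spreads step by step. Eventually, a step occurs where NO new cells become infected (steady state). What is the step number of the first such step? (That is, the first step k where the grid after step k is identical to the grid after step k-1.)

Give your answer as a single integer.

Answer: 8

Derivation:
Step 0 (initial): 2 infected
Step 1: +4 new -> 6 infected
Step 2: +5 new -> 11 infected
Step 3: +5 new -> 16 infected
Step 4: +5 new -> 21 infected
Step 5: +3 new -> 24 infected
Step 6: +2 new -> 26 infected
Step 7: +1 new -> 27 infected
Step 8: +0 new -> 27 infected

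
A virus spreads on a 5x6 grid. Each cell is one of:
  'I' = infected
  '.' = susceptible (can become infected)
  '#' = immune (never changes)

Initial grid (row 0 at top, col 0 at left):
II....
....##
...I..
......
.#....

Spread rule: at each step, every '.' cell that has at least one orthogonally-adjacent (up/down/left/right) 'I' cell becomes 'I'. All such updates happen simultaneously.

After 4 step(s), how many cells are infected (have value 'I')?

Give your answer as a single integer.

Step 0 (initial): 3 infected
Step 1: +7 new -> 10 infected
Step 2: +8 new -> 18 infected
Step 3: +6 new -> 24 infected
Step 4: +3 new -> 27 infected

Answer: 27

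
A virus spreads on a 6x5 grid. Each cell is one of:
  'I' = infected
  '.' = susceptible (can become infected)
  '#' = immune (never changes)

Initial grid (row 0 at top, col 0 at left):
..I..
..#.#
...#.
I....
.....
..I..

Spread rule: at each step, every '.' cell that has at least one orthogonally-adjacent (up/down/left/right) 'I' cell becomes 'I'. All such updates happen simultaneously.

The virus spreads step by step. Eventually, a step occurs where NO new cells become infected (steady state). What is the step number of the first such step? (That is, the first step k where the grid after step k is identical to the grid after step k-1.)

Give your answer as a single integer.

Step 0 (initial): 3 infected
Step 1: +8 new -> 11 infected
Step 2: +11 new -> 22 infected
Step 3: +3 new -> 25 infected
Step 4: +1 new -> 26 infected
Step 5: +1 new -> 27 infected
Step 6: +0 new -> 27 infected

Answer: 6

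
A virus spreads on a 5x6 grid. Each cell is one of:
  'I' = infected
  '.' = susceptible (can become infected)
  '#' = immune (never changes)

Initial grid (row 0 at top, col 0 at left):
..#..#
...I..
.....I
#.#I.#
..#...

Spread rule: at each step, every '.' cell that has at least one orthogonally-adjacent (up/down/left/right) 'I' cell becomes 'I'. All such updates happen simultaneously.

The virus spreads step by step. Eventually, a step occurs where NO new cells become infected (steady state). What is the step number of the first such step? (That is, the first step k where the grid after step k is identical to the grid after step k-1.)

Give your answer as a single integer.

Step 0 (initial): 3 infected
Step 1: +8 new -> 11 infected
Step 2: +4 new -> 15 infected
Step 3: +4 new -> 19 infected
Step 4: +3 new -> 22 infected
Step 5: +1 new -> 23 infected
Step 6: +1 new -> 24 infected
Step 7: +0 new -> 24 infected

Answer: 7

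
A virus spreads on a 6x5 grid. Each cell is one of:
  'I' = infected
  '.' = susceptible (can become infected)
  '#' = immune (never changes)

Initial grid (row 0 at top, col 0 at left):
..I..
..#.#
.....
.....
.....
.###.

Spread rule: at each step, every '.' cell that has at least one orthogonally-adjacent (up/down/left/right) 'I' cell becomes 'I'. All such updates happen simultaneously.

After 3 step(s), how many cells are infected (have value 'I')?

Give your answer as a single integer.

Answer: 10

Derivation:
Step 0 (initial): 1 infected
Step 1: +2 new -> 3 infected
Step 2: +4 new -> 7 infected
Step 3: +3 new -> 10 infected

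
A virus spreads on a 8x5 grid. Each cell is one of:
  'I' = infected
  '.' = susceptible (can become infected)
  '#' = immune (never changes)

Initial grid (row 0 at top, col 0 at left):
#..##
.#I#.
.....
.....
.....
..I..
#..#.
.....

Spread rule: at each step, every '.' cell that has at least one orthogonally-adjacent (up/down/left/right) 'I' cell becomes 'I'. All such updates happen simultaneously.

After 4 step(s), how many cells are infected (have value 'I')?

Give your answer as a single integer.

Answer: 33

Derivation:
Step 0 (initial): 2 infected
Step 1: +6 new -> 8 infected
Step 2: +10 new -> 18 infected
Step 3: +9 new -> 27 infected
Step 4: +6 new -> 33 infected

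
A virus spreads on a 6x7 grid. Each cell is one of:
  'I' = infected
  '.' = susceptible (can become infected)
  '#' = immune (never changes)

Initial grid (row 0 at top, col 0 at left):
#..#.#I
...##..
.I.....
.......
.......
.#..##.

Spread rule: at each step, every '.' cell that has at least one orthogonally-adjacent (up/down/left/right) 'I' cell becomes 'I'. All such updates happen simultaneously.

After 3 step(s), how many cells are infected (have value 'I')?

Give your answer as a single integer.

Answer: 23

Derivation:
Step 0 (initial): 2 infected
Step 1: +5 new -> 7 infected
Step 2: +9 new -> 16 infected
Step 3: +7 new -> 23 infected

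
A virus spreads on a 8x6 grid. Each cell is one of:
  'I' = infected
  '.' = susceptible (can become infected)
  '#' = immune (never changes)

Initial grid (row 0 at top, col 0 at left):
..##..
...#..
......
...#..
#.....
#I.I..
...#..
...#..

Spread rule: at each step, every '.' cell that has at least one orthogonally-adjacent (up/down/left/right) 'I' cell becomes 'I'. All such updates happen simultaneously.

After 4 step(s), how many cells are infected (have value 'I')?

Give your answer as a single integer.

Step 0 (initial): 2 infected
Step 1: +5 new -> 7 infected
Step 2: +8 new -> 15 infected
Step 3: +9 new -> 24 infected
Step 4: +6 new -> 30 infected

Answer: 30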